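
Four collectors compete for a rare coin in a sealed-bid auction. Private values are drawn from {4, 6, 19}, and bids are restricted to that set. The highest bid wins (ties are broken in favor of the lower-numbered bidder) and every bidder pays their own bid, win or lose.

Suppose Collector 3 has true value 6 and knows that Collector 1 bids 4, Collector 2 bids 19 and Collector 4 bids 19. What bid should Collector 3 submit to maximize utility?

4

Bid 4: loses but pays 4, utility -4.
Bid 6: loses but pays 6, utility -6.
Bid 19: loses but pays 19, utility -19.
The best choice is 4 with utility -4.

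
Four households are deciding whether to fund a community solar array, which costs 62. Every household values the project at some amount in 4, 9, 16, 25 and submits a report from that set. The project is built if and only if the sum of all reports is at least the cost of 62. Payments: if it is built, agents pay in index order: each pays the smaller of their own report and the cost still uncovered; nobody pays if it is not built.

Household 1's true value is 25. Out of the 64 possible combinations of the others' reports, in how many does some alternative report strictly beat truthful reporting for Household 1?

Others report (4, 25, 25): truth gives 0; report 9 gives 16 > 0. Violating.
Others report (9, 16, 25): truth gives 0; report 16 gives 9 > 0. Violating.
Others report (9, 25, 16): truth gives 0; report 16 gives 9 > 0. Violating.
Others report (9, 25, 25): truth gives 0; report 4 gives 21 > 0. Violating.
Others report (4, 4, 4): truth gives 0; no alternative beats it.
Others report (4, 4, 9): truth gives 0; no alternative beats it.
(Checking all 64 profiles: 20 have a profitable deviation, 44 do not.)

20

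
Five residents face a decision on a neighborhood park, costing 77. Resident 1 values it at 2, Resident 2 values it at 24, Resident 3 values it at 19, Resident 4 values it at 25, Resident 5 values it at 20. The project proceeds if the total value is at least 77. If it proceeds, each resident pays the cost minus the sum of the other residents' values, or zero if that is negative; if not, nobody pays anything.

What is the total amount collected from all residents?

36

Total value 90 ≥ cost 77, so it is built.
Resident 1: others sum to 88; max(0, 77 - 88) = 0.
Resident 2: others sum to 66; max(0, 77 - 66) = 11.
Resident 3: others sum to 71; max(0, 77 - 71) = 6.
Resident 4: others sum to 65; max(0, 77 - 65) = 12.
Resident 5: others sum to 70; max(0, 77 - 70) = 7.
Total collected = 0 + 11 + 6 + 12 + 7 = 36.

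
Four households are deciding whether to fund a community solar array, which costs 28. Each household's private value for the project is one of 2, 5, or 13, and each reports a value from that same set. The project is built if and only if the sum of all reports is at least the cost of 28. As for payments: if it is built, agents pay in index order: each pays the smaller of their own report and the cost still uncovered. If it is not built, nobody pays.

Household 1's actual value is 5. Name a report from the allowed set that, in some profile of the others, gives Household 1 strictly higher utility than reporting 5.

2

Suppose Household 2 reports 2, Household 3 reports 13 and Household 4 reports 13.
Report 5: project built, pays 5, utility 5 - 5 = 0.
Report 2: project built, pays 2, utility 5 - 2 = 3.
So reporting 2 beats truth here (3 > 0).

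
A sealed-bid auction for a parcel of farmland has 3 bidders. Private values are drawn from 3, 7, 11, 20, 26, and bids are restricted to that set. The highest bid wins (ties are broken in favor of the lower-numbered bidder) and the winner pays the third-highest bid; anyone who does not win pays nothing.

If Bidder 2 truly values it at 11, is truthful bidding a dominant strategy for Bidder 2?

Consider the case where Bidder 1 bids 3 and Bidder 3 bids 20.
Truthful bid 11: loses, pays 0, utility 0.
Bid 20 instead: wins, pays 3, utility 11 - 3 = 8.
Since 8 > 0, bidding 20 is strictly better here, so truthful bidding is not dominant.

No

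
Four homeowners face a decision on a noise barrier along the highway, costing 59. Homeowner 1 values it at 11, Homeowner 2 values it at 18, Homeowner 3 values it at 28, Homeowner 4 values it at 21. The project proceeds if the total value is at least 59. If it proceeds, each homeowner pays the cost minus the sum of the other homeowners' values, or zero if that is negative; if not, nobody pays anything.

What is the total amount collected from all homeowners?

Total value 78 ≥ cost 59, so it is built.
Homeowner 1: others sum to 67; max(0, 59 - 67) = 0.
Homeowner 2: others sum to 60; max(0, 59 - 60) = 0.
Homeowner 3: others sum to 50; max(0, 59 - 50) = 9.
Homeowner 4: others sum to 57; max(0, 59 - 57) = 2.
Total collected = 0 + 0 + 9 + 2 = 11.

11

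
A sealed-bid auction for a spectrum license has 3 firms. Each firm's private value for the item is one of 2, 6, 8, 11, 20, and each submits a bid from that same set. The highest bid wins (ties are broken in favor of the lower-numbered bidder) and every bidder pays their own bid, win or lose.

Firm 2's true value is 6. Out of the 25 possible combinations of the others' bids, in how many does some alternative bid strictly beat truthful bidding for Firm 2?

Others bid (2, 8): truth gives -6; bid 2 gives -2 > -6. Violating.
Others bid (2, 11): truth gives -6; bid 2 gives -2 > -6. Violating.
Others bid (2, 20): truth gives -6; bid 2 gives -2 > -6. Violating.
Others bid (6, 2): truth gives -6; bid 2 gives -2 > -6. Violating.
Others bid (2, 2): truth gives 0; no alternative beats it.
Others bid (2, 6): truth gives 0; no alternative beats it.
(Checking all 25 profiles: 23 have a profitable deviation, 2 do not.)

23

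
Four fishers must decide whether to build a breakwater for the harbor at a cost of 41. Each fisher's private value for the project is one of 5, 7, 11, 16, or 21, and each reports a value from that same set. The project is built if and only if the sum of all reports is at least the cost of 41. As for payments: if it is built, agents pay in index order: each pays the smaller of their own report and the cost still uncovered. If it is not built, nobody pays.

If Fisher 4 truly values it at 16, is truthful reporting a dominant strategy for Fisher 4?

Yes

Check each profile of the others' reports and compare truth against every alternative report.
Others report (5, 16, 21): truth gives 16, best alternative gives 16.
Others report (5, 21, 16): truth gives 16, best alternative gives 16.
Others report (5, 21, 21): truth gives 16, best alternative gives 16.
Others report (7, 16, 21): truth gives 16, best alternative gives 16.
Others report (7, 21, 16): truth gives 16, best alternative gives 16.
Others report (7, 21, 21): truth gives 16, best alternative gives 16.
(Remaining 119 profiles checked similarly; truth is weakly best in each.)
In every case the truthful report is at least as good as any alternative, so it is a dominant strategy.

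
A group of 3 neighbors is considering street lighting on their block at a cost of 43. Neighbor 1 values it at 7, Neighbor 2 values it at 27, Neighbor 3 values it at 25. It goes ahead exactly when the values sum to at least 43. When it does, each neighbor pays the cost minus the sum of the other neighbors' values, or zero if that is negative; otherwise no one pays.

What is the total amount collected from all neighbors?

Total value 59 ≥ cost 43, so it is built.
Neighbor 1: others sum to 52; max(0, 43 - 52) = 0.
Neighbor 2: others sum to 32; max(0, 43 - 32) = 11.
Neighbor 3: others sum to 34; max(0, 43 - 34) = 9.
Total collected = 0 + 11 + 9 = 20.

20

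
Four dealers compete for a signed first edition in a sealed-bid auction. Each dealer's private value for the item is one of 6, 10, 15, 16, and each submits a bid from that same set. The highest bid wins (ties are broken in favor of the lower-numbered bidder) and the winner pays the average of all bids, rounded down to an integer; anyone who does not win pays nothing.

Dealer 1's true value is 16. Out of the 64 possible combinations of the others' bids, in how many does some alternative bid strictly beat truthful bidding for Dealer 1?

Others bid (6, 6, 6): truth gives 8; bid 6 gives 10 > 8. Violating.
Others bid (6, 6, 10): truth gives 7; bid 10 gives 8 > 7. Violating.
Others bid (6, 10, 6): truth gives 7; bid 10 gives 8 > 7. Violating.
Others bid (6, 10, 10): truth gives 6; bid 10 gives 7 > 6. Violating.
Others bid (6, 6, 15): truth gives 6; no alternative beats it.
Others bid (6, 6, 16): truth gives 5; no alternative beats it.
(Checking all 64 profiles: 14 have a profitable deviation, 50 do not.)

14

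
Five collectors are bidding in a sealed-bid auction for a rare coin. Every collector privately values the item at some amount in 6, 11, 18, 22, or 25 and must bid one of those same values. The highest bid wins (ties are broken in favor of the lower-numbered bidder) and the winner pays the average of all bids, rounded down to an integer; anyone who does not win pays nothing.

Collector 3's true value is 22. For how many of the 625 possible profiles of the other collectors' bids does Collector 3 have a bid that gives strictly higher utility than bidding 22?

279

Others bid (6, 6, 6, 6): truth gives 13; bid 11 gives 15 > 13. Violating.
Others bid (6, 6, 6, 11): truth gives 12; bid 11 gives 14 > 12. Violating.
Others bid (6, 6, 6, 18): truth gives 11; bid 18 gives 12 > 11. Violating.
Others bid (6, 6, 6, 25): truth gives 0; bid 25 gives 9 > 0. Violating.
Others bid (6, 6, 6, 22): truth gives 10; no alternative beats it.
Others bid (6, 6, 11, 22): truth gives 9; no alternative beats it.
(Checking all 625 profiles: 279 have a profitable deviation, 346 do not.)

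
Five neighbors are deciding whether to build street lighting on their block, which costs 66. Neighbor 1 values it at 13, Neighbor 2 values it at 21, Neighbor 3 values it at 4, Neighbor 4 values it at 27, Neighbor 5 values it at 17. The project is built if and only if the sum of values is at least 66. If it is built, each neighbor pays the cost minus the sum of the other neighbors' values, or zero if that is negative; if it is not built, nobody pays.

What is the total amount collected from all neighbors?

17

Total value 82 ≥ cost 66, so it is built.
Neighbor 1: others sum to 69; max(0, 66 - 69) = 0.
Neighbor 2: others sum to 61; max(0, 66 - 61) = 5.
Neighbor 3: others sum to 78; max(0, 66 - 78) = 0.
Neighbor 4: others sum to 55; max(0, 66 - 55) = 11.
Neighbor 5: others sum to 65; max(0, 66 - 65) = 1.
Total collected = 0 + 5 + 0 + 11 + 1 = 17.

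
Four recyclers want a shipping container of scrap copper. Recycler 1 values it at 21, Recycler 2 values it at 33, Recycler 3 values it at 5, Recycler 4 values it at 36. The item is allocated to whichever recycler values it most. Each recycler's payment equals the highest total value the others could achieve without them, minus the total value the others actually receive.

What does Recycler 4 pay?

33

Recycler 4 has the highest value and receives the item.
Without Recycler 4, the item would go to the next-highest value, 33, so the others could achieve 33.
With Recycler 4 present and winning, the others receive nothing, so their total is 0.
Payment = 33 - 0 = 33.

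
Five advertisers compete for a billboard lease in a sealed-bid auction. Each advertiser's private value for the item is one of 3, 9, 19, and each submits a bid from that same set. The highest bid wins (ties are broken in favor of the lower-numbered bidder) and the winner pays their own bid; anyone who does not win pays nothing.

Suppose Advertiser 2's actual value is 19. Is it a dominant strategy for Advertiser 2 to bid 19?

No

Consider the case where Advertiser 1 bids 3, Advertiser 3 bids 3, Advertiser 4 bids 3 and Advertiser 5 bids 3.
Truthful bid 19: wins, pays 19, utility 19 - 19 = 0.
Bid 9 instead: wins, pays 9, utility 19 - 9 = 10.
Since 10 > 0, bidding 9 is strictly better here, so truthful bidding is not dominant.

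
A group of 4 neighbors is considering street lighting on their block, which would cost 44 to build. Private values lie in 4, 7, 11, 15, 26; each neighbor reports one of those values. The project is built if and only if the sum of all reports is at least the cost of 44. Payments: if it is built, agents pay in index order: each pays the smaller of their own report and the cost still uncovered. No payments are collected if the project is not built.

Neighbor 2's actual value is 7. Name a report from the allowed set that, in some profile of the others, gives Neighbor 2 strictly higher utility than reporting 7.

4

Suppose Neighbor 1 reports 4, Neighbor 3 reports 11 and Neighbor 4 reports 26.
Report 7: project built, pays 7, utility 7 - 7 = 0.
Report 4: project built, pays 4, utility 7 - 4 = 3.
So reporting 4 beats truth here (3 > 0).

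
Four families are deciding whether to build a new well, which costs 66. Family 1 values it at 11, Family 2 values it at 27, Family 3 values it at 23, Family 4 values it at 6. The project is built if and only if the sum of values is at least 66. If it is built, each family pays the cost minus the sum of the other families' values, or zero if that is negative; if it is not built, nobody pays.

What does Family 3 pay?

Total value 67 ≥ cost 66, so the project is built.
The other families' values sum to 44.
Cost minus that sum is 66 - 44 = 22.

22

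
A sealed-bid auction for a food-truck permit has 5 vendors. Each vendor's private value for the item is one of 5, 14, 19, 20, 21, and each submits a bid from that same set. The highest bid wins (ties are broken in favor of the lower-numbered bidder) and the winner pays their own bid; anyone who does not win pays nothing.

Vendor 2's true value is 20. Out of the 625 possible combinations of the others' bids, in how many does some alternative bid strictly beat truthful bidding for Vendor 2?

Others bid (5, 5, 5, 5): truth gives 0; bid 14 gives 6 > 0. Violating.
Others bid (5, 5, 5, 14): truth gives 0; bid 14 gives 6 > 0. Violating.
Others bid (5, 5, 5, 19): truth gives 0; bid 19 gives 1 > 0. Violating.
Others bid (5, 5, 14, 5): truth gives 0; bid 14 gives 6 > 0. Violating.
Others bid (5, 5, 5, 20): truth gives 0; no alternative beats it.
Others bid (5, 5, 5, 21): truth gives 0; no alternative beats it.
(Checking all 625 profiles: 54 have a profitable deviation, 571 do not.)

54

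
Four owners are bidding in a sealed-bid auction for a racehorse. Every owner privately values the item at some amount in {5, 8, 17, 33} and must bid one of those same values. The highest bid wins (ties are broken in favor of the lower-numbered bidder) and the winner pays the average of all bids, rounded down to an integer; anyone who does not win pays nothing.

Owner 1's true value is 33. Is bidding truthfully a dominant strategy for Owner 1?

Consider the case where Owner 2 bids 5, Owner 3 bids 5 and Owner 4 bids 5.
Truthful bid 33: wins, pays 12, utility 33 - 12 = 21.
Bid 5 instead: wins, pays 5, utility 33 - 5 = 28.
Since 28 > 21, bidding 5 is strictly better here, so truthful bidding is not dominant.

No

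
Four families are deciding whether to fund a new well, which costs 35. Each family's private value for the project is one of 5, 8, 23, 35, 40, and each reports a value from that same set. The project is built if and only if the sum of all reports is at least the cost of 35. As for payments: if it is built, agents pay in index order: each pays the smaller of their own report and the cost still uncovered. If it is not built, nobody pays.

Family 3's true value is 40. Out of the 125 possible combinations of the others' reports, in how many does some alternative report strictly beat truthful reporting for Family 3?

24

Others report (5, 5, 5): truth gives 15; report 23 gives 17 > 15. Violating.
Others report (5, 5, 8): truth gives 15; report 23 gives 17 > 15. Violating.
Others report (5, 5, 23): truth gives 15; report 5 gives 35 > 15. Violating.
Others report (5, 5, 35): truth gives 15; report 5 gives 35 > 15. Violating.
Others report (5, 8, 5): truth gives 18; no alternative beats it.
Others report (5, 8, 8): truth gives 18; no alternative beats it.
(Checking all 125 profiles: 24 have a profitable deviation, 101 do not.)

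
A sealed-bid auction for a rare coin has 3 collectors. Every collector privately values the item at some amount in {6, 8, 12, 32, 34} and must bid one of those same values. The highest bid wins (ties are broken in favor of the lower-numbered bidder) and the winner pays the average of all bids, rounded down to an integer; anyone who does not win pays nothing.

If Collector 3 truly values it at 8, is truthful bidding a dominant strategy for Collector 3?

Check each profile of the others' bids and compare truth against every alternative bid.
Others bid (6, 6): truth gives 2, best alternative gives 0.
Others bid (6, 8): truth gives 0, best alternative gives 0.
Others bid (6, 12): truth gives 0, best alternative gives 0.
Others bid (6, 32): truth gives 0, best alternative gives 0.
Others bid (6, 34): truth gives 0, best alternative gives 0.
Others bid (8, 6): truth gives 0, best alternative gives 0.
(Remaining 19 profiles checked similarly; truth is weakly best in each.)
In every case the truthful bid is at least as good as any alternative, so it is a dominant strategy.

Yes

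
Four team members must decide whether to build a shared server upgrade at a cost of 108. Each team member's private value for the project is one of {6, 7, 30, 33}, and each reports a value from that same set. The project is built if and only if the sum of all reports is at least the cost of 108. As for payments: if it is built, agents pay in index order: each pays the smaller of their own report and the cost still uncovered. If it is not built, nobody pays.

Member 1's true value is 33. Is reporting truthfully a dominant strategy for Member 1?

No

Consider the case where Member 2 reports 30, Member 3 reports 30 and Member 4 reports 30.
Truthful report 33: project built, pays 33, utility 33 - 33 = 0.
Report 30 instead: project built, pays 30, utility 33 - 30 = 3.
Since 3 > 0, reporting 30 is strictly better here, so truthful reporting is not dominant.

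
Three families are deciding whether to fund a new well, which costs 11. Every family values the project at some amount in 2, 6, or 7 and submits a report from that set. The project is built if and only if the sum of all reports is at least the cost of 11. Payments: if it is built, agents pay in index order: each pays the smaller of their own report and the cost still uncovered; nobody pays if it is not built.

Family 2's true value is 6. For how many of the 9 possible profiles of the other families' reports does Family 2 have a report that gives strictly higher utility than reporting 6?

Others report (2, 7): truth gives 0; report 2 gives 4 > 0. Violating.
Others report (6, 6): truth gives 1; report 2 gives 4 > 1. Violating.
Others report (6, 7): truth gives 1; report 2 gives 4 > 1. Violating.
Others report (7, 2): truth gives 2; report 2 gives 4 > 2. Violating.
Others report (2, 2): truth gives 0; no alternative beats it.
Others report (2, 6): truth gives 0; no alternative beats it.
(Checking all 9 profiles: 6 have a profitable deviation, 3 do not.)

6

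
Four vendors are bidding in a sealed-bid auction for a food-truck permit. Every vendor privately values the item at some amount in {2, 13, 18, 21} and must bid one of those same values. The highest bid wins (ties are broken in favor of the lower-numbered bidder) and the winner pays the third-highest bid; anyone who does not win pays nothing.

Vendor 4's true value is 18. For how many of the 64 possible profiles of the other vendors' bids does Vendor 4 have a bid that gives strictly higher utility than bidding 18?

12

Others bid (2, 2, 18): truth gives 0; bid 21 gives 16 > 0. Violating.
Others bid (2, 13, 18): truth gives 0; bid 21 gives 5 > 0. Violating.
Others bid (2, 18, 2): truth gives 0; bid 21 gives 16 > 0. Violating.
Others bid (2, 18, 13): truth gives 0; bid 21 gives 5 > 0. Violating.
Others bid (2, 2, 2): truth gives 16; no alternative beats it.
Others bid (2, 2, 13): truth gives 16; no alternative beats it.
(Checking all 64 profiles: 12 have a profitable deviation, 52 do not.)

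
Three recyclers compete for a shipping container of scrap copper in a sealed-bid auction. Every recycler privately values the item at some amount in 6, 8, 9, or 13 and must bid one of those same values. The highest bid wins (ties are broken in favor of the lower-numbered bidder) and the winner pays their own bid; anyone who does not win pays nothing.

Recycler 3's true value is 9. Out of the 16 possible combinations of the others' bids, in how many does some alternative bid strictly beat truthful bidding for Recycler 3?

1

Others bid (6, 6): truth gives 0; bid 8 gives 1 > 0. Violating.
Others bid (6, 8): truth gives 0; no alternative beats it.
Others bid (6, 9): truth gives 0; no alternative beats it.
(Checking all 16 profiles: 1 has a profitable deviation, 15 do not.)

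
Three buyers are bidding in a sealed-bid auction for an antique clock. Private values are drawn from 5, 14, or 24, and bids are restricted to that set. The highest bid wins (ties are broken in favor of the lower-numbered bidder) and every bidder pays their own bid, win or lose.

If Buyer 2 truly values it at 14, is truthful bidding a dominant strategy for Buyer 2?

No

Consider the case where Buyer 1 bids 5 and Buyer 3 bids 24.
Truthful bid 14: loses but pays 14, utility -14.
Bid 5 instead: loses but pays 5, utility -5.
Since -5 > -14, bidding 5 is strictly better here, so truthful bidding is not dominant.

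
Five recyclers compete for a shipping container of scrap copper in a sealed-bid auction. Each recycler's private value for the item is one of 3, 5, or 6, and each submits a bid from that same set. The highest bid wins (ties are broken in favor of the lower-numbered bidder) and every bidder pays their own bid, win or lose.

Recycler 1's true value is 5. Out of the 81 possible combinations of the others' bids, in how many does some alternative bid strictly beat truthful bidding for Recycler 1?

66

Others bid (3, 3, 3, 3): truth gives 0; bid 3 gives 2 > 0. Violating.
Others bid (3, 3, 3, 6): truth gives -5; bid 6 gives -1 > -5. Violating.
Others bid (3, 3, 5, 6): truth gives -5; bid 6 gives -1 > -5. Violating.
Others bid (3, 3, 6, 3): truth gives -5; bid 6 gives -1 > -5. Violating.
Others bid (3, 3, 3, 5): truth gives 0; no alternative beats it.
Others bid (3, 3, 5, 3): truth gives 0; no alternative beats it.
(Checking all 81 profiles: 66 have a profitable deviation, 15 do not.)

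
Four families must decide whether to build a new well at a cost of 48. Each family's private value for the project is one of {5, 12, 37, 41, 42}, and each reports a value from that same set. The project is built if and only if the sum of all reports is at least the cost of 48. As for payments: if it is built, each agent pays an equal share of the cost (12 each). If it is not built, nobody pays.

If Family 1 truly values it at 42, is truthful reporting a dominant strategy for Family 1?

Yes

Check each profile of the others' reports and compare truth against every alternative report.
Others report (5, 5, 5): truth gives 30, best alternative gives 30.
Others report (5, 5, 12): truth gives 30, best alternative gives 30.
Others report (5, 5, 37): truth gives 30, best alternative gives 30.
Others report (5, 5, 41): truth gives 30, best alternative gives 30.
Others report (5, 5, 42): truth gives 30, best alternative gives 30.
Others report (5, 12, 5): truth gives 30, best alternative gives 30.
(Remaining 119 profiles checked similarly; truth is weakly best in each.)
In every case the truthful report is at least as good as any alternative, so it is a dominant strategy.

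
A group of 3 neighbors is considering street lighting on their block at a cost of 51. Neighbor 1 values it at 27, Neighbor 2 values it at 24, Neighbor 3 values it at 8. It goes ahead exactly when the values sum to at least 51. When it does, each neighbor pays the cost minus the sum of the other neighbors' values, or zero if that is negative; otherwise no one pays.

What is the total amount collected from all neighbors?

Total value 59 ≥ cost 51, so it is built.
Neighbor 1: others sum to 32; max(0, 51 - 32) = 19.
Neighbor 2: others sum to 35; max(0, 51 - 35) = 16.
Neighbor 3: others sum to 51; max(0, 51 - 51) = 0.
Total collected = 19 + 16 + 0 = 35.

35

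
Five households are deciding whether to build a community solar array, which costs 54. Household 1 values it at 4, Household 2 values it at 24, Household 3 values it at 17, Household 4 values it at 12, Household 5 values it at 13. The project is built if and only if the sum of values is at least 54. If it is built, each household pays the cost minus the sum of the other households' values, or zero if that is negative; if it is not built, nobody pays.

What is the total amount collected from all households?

9

Total value 70 ≥ cost 54, so it is built.
Household 1: others sum to 66; max(0, 54 - 66) = 0.
Household 2: others sum to 46; max(0, 54 - 46) = 8.
Household 3: others sum to 53; max(0, 54 - 53) = 1.
Household 4: others sum to 58; max(0, 54 - 58) = 0.
Household 5: others sum to 57; max(0, 54 - 57) = 0.
Total collected = 0 + 8 + 1 + 0 + 0 = 9.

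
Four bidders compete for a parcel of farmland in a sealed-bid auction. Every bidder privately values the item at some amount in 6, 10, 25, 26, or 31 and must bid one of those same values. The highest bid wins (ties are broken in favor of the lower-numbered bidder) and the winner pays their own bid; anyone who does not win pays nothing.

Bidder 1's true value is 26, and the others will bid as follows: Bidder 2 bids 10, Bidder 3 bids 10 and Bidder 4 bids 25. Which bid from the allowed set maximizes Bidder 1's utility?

Bid 6: loses, pays 0, utility 0.
Bid 10: loses, pays 0, utility 0.
Bid 25: wins, pays 25, utility 26 - 25 = 1.
Bid 26: wins, pays 26, utility 26 - 26 = 0.
Bid 31: wins, pays 31, utility 26 - 31 = -5.
The best choice is 25 with utility 1.

25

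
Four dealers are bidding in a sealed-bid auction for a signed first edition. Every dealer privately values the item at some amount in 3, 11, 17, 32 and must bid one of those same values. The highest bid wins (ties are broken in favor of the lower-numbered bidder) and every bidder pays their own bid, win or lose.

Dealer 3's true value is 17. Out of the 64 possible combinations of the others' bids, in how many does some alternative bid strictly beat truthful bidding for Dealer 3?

Others bid (3, 3, 3): truth gives 0; bid 11 gives 6 > 0. Violating.
Others bid (3, 3, 11): truth gives 0; bid 11 gives 6 > 0. Violating.
Others bid (3, 3, 32): truth gives -17; bid 3 gives -3 > -17. Violating.
Others bid (3, 11, 32): truth gives -17; bid 3 gives -3 > -17. Violating.
Others bid (3, 3, 17): truth gives 0; no alternative beats it.
Others bid (3, 11, 3): truth gives 0; no alternative beats it.
(Checking all 64 profiles: 54 have a profitable deviation, 10 do not.)

54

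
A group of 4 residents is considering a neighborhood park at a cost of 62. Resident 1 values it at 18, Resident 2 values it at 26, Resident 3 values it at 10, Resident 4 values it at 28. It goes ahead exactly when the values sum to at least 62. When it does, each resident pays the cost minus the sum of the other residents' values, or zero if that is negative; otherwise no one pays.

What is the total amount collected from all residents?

Total value 82 ≥ cost 62, so it is built.
Resident 1: others sum to 64; max(0, 62 - 64) = 0.
Resident 2: others sum to 56; max(0, 62 - 56) = 6.
Resident 3: others sum to 72; max(0, 62 - 72) = 0.
Resident 4: others sum to 54; max(0, 62 - 54) = 8.
Total collected = 0 + 6 + 0 + 8 = 14.

14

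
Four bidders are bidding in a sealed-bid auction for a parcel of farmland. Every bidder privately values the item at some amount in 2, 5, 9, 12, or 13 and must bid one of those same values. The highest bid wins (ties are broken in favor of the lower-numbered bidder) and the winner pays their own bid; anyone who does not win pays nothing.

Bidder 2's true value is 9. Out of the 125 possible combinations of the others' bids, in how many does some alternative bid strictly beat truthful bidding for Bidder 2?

4

Others bid (2, 2, 2): truth gives 0; bid 5 gives 4 > 0. Violating.
Others bid (2, 2, 5): truth gives 0; bid 5 gives 4 > 0. Violating.
Others bid (2, 5, 2): truth gives 0; bid 5 gives 4 > 0. Violating.
Others bid (2, 5, 5): truth gives 0; bid 5 gives 4 > 0. Violating.
Others bid (2, 2, 9): truth gives 0; no alternative beats it.
Others bid (2, 2, 12): truth gives 0; no alternative beats it.
(Checking all 125 profiles: 4 have a profitable deviation, 121 do not.)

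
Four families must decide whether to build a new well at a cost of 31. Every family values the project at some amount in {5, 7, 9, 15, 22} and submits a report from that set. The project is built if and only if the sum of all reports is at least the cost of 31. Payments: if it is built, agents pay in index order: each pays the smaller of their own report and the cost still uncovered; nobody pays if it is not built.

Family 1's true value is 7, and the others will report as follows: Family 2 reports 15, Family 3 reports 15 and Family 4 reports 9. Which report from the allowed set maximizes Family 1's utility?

Report 5: project built, pays 5, utility 7 - 5 = 2.
Report 7: project built, pays 7, utility 7 - 7 = 0.
Report 9: project built, pays 9, utility 7 - 9 = -2.
Report 15: project built, pays 15, utility 7 - 15 = -8.
Report 22: project built, pays 22, utility 7 - 22 = -15.
The best choice is 5 with utility 2.

5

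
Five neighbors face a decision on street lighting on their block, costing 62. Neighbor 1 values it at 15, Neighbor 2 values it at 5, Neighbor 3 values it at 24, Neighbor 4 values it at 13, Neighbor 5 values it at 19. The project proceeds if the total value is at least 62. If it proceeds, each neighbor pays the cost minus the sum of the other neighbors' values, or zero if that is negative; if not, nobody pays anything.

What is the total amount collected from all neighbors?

16

Total value 76 ≥ cost 62, so it is built.
Neighbor 1: others sum to 61; max(0, 62 - 61) = 1.
Neighbor 2: others sum to 71; max(0, 62 - 71) = 0.
Neighbor 3: others sum to 52; max(0, 62 - 52) = 10.
Neighbor 4: others sum to 63; max(0, 62 - 63) = 0.
Neighbor 5: others sum to 57; max(0, 62 - 57) = 5.
Total collected = 1 + 0 + 10 + 0 + 5 = 16.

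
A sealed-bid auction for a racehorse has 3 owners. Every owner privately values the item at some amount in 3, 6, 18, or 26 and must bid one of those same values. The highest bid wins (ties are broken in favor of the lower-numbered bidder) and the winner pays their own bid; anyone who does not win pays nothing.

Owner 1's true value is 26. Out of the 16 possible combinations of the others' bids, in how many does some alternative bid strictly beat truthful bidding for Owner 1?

Others bid (3, 3): truth gives 0; bid 3 gives 23 > 0. Violating.
Others bid (3, 6): truth gives 0; bid 6 gives 20 > 0. Violating.
Others bid (3, 18): truth gives 0; bid 18 gives 8 > 0. Violating.
Others bid (6, 3): truth gives 0; bid 6 gives 20 > 0. Violating.
Others bid (3, 26): truth gives 0; no alternative beats it.
Others bid (6, 26): truth gives 0; no alternative beats it.
(Checking all 16 profiles: 9 have a profitable deviation, 7 do not.)

9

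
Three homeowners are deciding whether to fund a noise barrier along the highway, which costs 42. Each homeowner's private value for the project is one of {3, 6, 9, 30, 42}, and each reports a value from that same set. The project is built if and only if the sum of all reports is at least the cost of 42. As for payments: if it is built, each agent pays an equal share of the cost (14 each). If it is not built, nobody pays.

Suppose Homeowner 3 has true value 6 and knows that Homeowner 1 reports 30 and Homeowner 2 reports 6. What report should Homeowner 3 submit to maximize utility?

Report 3: project not built, utility 0.
Report 6: project built, pays 14, utility 6 - 14 = -8.
Report 9: project built, pays 14, utility 6 - 14 = -8.
Report 30: project built, pays 14, utility 6 - 14 = -8.
Report 42: project built, pays 14, utility 6 - 14 = -8.
The best choice is 3 with utility 0.

3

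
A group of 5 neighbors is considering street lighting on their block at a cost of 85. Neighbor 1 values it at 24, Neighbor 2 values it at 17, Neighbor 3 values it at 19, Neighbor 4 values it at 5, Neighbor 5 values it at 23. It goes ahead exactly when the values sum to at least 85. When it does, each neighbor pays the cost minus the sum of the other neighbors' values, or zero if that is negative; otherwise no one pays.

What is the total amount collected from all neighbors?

Total value 88 ≥ cost 85, so it is built.
Neighbor 1: others sum to 64; max(0, 85 - 64) = 21.
Neighbor 2: others sum to 71; max(0, 85 - 71) = 14.
Neighbor 3: others sum to 69; max(0, 85 - 69) = 16.
Neighbor 4: others sum to 83; max(0, 85 - 83) = 2.
Neighbor 5: others sum to 65; max(0, 85 - 65) = 20.
Total collected = 21 + 14 + 16 + 2 + 20 = 73.

73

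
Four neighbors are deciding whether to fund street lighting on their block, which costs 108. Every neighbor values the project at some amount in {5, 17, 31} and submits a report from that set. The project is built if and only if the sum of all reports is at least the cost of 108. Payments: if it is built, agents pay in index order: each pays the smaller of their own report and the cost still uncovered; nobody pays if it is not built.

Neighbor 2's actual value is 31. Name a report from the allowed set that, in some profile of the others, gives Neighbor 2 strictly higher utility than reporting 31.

Suppose Neighbor 1 reports 31, Neighbor 3 reports 31 and Neighbor 4 reports 31.
Report 31: project built, pays 31, utility 31 - 31 = 0.
Report 17: project built, pays 17, utility 31 - 17 = 14.
So reporting 17 beats truth here (14 > 0).

17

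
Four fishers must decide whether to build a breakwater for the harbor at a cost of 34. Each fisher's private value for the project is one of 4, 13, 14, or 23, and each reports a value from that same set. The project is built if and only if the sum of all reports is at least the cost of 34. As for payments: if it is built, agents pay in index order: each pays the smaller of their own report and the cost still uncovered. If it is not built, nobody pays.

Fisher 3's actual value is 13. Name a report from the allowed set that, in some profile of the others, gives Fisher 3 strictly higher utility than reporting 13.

Suppose Fisher 1 reports 4, Fisher 2 reports 4 and Fisher 4 reports 23.
Report 13: project built, pays 13, utility 13 - 13 = 0.
Report 4: project built, pays 4, utility 13 - 4 = 9.
So reporting 4 beats truth here (9 > 0).

4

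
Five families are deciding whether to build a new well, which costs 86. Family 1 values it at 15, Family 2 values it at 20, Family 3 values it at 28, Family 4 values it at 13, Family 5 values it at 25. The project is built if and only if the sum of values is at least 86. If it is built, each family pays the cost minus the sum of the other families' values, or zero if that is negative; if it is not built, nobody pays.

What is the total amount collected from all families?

Total value 101 ≥ cost 86, so it is built.
Family 1: others sum to 86; max(0, 86 - 86) = 0.
Family 2: others sum to 81; max(0, 86 - 81) = 5.
Family 3: others sum to 73; max(0, 86 - 73) = 13.
Family 4: others sum to 88; max(0, 86 - 88) = 0.
Family 5: others sum to 76; max(0, 86 - 76) = 10.
Total collected = 0 + 5 + 13 + 0 + 10 = 28.

28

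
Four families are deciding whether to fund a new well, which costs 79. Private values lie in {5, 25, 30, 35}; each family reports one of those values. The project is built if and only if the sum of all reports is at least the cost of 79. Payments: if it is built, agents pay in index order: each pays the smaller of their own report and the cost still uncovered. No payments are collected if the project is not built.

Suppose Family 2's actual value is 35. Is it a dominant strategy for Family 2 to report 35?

Consider the case where Family 1 reports 5, Family 3 reports 25 and Family 4 reports 25.
Truthful report 35: project built, pays 35, utility 35 - 35 = 0.
Report 25 instead: project built, pays 25, utility 35 - 25 = 10.
Since 10 > 0, reporting 25 is strictly better here, so truthful reporting is not dominant.

No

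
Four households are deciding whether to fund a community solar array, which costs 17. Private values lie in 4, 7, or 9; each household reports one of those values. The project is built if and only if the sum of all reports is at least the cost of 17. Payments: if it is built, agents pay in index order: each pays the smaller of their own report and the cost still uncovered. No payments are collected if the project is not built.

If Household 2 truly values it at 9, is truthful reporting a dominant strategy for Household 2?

Consider the case where Household 1 reports 4, Household 3 reports 4 and Household 4 reports 4.
Truthful report 9: project built, pays 9, utility 9 - 9 = 0.
Report 7 instead: project built, pays 7, utility 9 - 7 = 2.
Since 2 > 0, reporting 7 is strictly better here, so truthful reporting is not dominant.

No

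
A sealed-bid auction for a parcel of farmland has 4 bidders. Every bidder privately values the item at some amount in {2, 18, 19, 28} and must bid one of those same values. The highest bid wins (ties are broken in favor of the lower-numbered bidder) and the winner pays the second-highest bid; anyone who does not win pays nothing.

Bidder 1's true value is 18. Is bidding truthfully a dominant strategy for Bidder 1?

Yes

Check each profile of the others' bids and compare truth against every alternative bid.
Others bid (2, 2, 2): truth gives 16, best alternative gives 16.
Others bid (2, 2, 18): truth gives 0, best alternative gives 0.
Others bid (2, 2, 19): truth gives 0, best alternative gives 0.
Others bid (2, 2, 28): truth gives 0, best alternative gives 0.
Others bid (2, 18, 2): truth gives 0, best alternative gives 0.
Others bid (2, 18, 18): truth gives 0, best alternative gives 0.
(Remaining 58 profiles checked similarly; truth is weakly best in each.)
In every case the truthful bid is at least as good as any alternative, so it is a dominant strategy.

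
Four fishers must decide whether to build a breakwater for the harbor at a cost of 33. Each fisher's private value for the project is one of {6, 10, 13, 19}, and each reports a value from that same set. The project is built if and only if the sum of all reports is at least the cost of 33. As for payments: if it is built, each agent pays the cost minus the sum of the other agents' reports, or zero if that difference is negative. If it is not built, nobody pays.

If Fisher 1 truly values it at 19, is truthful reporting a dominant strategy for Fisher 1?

Check each profile of the others' reports and compare truth against every alternative report.
Others report (6, 6, 6): truth gives 4, best alternative gives 0.
Others report (6, 10, 19): truth gives 19, best alternative gives 19.
Others report (6, 13, 19): truth gives 19, best alternative gives 19.
Others report (6, 19, 10): truth gives 19, best alternative gives 19.
Others report (6, 19, 13): truth gives 19, best alternative gives 19.
Others report (6, 19, 19): truth gives 19, best alternative gives 19.
(Remaining 58 profiles checked similarly; truth is weakly best in each.)
In every case the truthful report is at least as good as any alternative, so it is a dominant strategy.

Yes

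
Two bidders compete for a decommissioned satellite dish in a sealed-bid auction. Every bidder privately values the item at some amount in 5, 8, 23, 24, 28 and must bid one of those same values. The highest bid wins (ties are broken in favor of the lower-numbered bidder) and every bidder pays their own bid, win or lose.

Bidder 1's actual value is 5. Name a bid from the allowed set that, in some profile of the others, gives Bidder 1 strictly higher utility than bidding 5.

Suppose Bidder 2 bids 8.
Bid 5: loses but pays 5, utility -5.
Bid 8: wins, pays 8, utility 5 - 8 = -3.
So bidding 8 beats truth here (-3 > -5).

8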